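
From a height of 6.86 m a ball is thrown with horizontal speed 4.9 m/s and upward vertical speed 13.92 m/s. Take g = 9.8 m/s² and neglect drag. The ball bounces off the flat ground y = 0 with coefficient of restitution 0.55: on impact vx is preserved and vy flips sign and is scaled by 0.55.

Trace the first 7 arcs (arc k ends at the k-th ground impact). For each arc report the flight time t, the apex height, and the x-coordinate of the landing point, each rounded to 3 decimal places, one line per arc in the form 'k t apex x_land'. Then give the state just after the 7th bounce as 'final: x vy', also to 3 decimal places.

Arc 1: start y=6.860, vy=13.920 → t=3.269, apex=16.746, x_land=16.018, impact vy=-18.117
  bounce: vy ← 0.55·18.117 = 9.964
Arc 2: start y=0.000, vy=9.964 → t=2.034, apex=5.066, x_land=25.983, impact vy=-9.964
  bounce: vy ← 0.55·9.964 = 5.480
Arc 3: start y=0.000, vy=5.480 → t=1.118, apex=1.532, x_land=31.463, impact vy=-5.480
  bounce: vy ← 0.55·5.480 = 3.014
Arc 4: start y=0.000, vy=3.014 → t=0.615, apex=0.464, x_land=34.477, impact vy=-3.014
  bounce: vy ← 0.55·3.014 = 1.658
Arc 5: start y=0.000, vy=1.658 → t=0.338, apex=0.140, x_land=36.135, impact vy=-1.658
  bounce: vy ← 0.55·1.658 = 0.912
Arc 6: start y=0.000, vy=0.912 → t=0.186, apex=0.042, x_land=37.047, impact vy=-0.912
  bounce: vy ← 0.55·0.912 = 0.501
Arc 7: start y=0.000, vy=0.501 → t=0.102, apex=0.013, x_land=37.548, impact vy=-0.501
  bounce: vy ← 0.55·0.501 = 0.276

1 3.269 16.746 16.018
2 2.034 5.066 25.983
3 1.118 1.532 31.463
4 0.615 0.464 34.477
5 0.338 0.140 36.135
6 0.186 0.042 37.047
7 0.102 0.013 37.548
final: 37.548 0.276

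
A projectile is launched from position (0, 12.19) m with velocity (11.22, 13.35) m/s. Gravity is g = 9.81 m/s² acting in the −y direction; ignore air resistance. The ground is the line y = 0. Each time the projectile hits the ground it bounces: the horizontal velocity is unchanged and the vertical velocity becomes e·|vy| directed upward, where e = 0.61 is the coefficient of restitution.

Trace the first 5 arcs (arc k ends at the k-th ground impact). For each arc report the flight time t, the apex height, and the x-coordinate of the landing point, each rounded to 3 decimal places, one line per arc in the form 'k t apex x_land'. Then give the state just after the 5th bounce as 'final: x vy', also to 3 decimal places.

Arc 1: start y=12.190, vy=13.350 → t=3.443, apex=21.274, x_land=38.635, impact vy=-20.430
  bounce: vy ← 0.61·20.430 = 12.462
Arc 2: start y=0.000, vy=12.462 → t=2.541, apex=7.916, x_land=67.143, impact vy=-12.462
  bounce: vy ← 0.61·12.462 = 7.602
Arc 3: start y=0.000, vy=7.602 → t=1.550, apex=2.946, x_land=84.532, impact vy=-7.602
  bounce: vy ← 0.61·7.602 = 4.637
Arc 4: start y=0.000, vy=4.637 → t=0.945, apex=1.096, x_land=95.140, impact vy=-4.637
  bounce: vy ← 0.61·4.637 = 2.829
Arc 5: start y=0.000, vy=2.829 → t=0.577, apex=0.408, x_land=101.610, impact vy=-2.829
  bounce: vy ← 0.61·2.829 = 1.726

1 3.443 21.274 38.635
2 2.541 7.916 67.143
3 1.550 2.946 84.532
4 0.945 1.096 95.140
5 0.577 0.408 101.610
final: 101.610 1.726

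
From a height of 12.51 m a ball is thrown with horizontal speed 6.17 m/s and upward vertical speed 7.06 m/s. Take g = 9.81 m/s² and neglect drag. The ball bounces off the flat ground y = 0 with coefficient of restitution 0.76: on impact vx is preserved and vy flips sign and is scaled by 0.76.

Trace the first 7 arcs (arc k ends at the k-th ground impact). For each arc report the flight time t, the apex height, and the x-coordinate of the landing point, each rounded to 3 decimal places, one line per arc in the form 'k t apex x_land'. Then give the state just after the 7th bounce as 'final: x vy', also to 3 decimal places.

1 2.471 15.050 15.248
2 2.663 8.693 31.676
3 2.024 5.021 44.161
4 1.538 2.900 53.650
5 1.169 1.675 60.862
6 0.888 0.968 66.343
7 0.675 0.559 70.508
final: 70.508 2.517

Arc 1: start y=12.510, vy=7.060 → t=2.471, apex=15.050, x_land=15.248, impact vy=-17.184
  bounce: vy ← 0.76·17.184 = 13.060
Arc 2: start y=0.000, vy=13.060 → t=2.663, apex=8.693, x_land=31.676, impact vy=-13.060
  bounce: vy ← 0.76·13.060 = 9.925
Arc 3: start y=0.000, vy=9.925 → t=2.024, apex=5.021, x_land=44.161, impact vy=-9.925
  bounce: vy ← 0.76·9.925 = 7.543
Arc 4: start y=0.000, vy=7.543 → t=1.538, apex=2.900, x_land=53.650, impact vy=-7.543
  bounce: vy ← 0.76·7.543 = 5.733
Arc 5: start y=0.000, vy=5.733 → t=1.169, apex=1.675, x_land=60.862, impact vy=-5.733
  bounce: vy ← 0.76·5.733 = 4.357
Arc 6: start y=0.000, vy=4.357 → t=0.888, apex=0.968, x_land=66.343, impact vy=-4.357
  bounce: vy ← 0.76·4.357 = 3.311
Arc 7: start y=0.000, vy=3.311 → t=0.675, apex=0.559, x_land=70.508, impact vy=-3.311
  bounce: vy ← 0.76·3.311 = 2.517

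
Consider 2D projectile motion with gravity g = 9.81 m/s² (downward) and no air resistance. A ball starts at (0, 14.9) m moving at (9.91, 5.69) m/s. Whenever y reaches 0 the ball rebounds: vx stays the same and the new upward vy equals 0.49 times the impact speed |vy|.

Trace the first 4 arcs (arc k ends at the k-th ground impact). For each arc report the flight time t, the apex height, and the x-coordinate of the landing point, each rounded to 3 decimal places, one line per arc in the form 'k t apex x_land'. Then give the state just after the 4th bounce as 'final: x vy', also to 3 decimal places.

Arc 1: start y=14.900, vy=5.690 → t=2.417, apex=16.550, x_land=23.952, impact vy=-18.020
  bounce: vy ← 0.49·18.020 = 8.830
Arc 2: start y=0.000, vy=8.830 → t=1.800, apex=3.974, x_land=41.791, impact vy=-8.830
  bounce: vy ← 0.49·8.830 = 4.327
Arc 3: start y=0.000, vy=4.327 → t=0.882, apex=0.954, x_land=50.532, impact vy=-4.327
  bounce: vy ← 0.49·4.327 = 2.120
Arc 4: start y=0.000, vy=2.120 → t=0.432, apex=0.229, x_land=54.816, impact vy=-2.120
  bounce: vy ← 0.49·2.120 = 1.039

1 2.417 16.550 23.952
2 1.800 3.974 41.791
3 0.882 0.954 50.532
4 0.432 0.229 54.816
final: 54.816 1.039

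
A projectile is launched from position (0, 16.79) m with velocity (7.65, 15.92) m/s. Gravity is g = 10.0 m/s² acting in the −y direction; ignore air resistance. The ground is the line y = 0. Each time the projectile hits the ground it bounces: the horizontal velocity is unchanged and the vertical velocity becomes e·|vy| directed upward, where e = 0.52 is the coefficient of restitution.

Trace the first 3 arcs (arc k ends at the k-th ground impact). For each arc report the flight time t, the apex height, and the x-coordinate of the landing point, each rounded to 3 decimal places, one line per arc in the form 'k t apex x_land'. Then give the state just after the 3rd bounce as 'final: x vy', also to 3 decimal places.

1 4.019 29.462 30.749
2 2.525 7.967 50.061
3 1.313 2.154 60.104
final: 60.104 3.413

Arc 1: start y=16.790, vy=15.920 → t=4.019, apex=29.462, x_land=30.749, impact vy=-24.274
  bounce: vy ← 0.52·24.274 = 12.623
Arc 2: start y=0.000, vy=12.623 → t=2.525, apex=7.967, x_land=50.061, impact vy=-12.623
  bounce: vy ← 0.52·12.623 = 6.564
Arc 3: start y=0.000, vy=6.564 → t=1.313, apex=2.154, x_land=60.104, impact vy=-6.564
  bounce: vy ← 0.52·6.564 = 3.413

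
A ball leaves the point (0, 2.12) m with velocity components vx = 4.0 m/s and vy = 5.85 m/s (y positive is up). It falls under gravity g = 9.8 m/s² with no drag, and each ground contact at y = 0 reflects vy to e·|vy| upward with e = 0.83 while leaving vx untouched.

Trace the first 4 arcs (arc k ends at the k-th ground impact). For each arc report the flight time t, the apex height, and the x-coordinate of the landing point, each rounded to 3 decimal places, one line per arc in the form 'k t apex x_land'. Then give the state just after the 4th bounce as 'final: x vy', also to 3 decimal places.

1 1.485 3.866 5.941
2 1.474 2.663 11.839
3 1.224 1.835 16.734
4 1.016 1.264 20.797
final: 20.797 4.131

Arc 1: start y=2.120, vy=5.850 → t=1.485, apex=3.866, x_land=5.941, impact vy=-8.705
  bounce: vy ← 0.83·8.705 = 7.225
Arc 2: start y=0.000, vy=7.225 → t=1.474, apex=2.663, x_land=11.839, impact vy=-7.225
  bounce: vy ← 0.83·7.225 = 5.997
Arc 3: start y=0.000, vy=5.997 → t=1.224, apex=1.835, x_land=16.734, impact vy=-5.997
  bounce: vy ← 0.83·5.997 = 4.977
Arc 4: start y=0.000, vy=4.977 → t=1.016, apex=1.264, x_land=20.797, impact vy=-4.977
  bounce: vy ← 0.83·4.977 = 4.131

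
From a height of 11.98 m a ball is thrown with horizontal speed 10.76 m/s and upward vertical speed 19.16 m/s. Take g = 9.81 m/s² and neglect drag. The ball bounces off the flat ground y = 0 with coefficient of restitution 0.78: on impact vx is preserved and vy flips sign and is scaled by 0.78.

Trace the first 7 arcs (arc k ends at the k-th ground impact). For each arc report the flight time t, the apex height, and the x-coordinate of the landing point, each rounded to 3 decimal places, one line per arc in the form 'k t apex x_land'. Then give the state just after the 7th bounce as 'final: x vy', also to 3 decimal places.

Arc 1: start y=11.980, vy=19.160 → t=4.455, apex=30.691, x_land=47.931, impact vy=-24.539
  bounce: vy ← 0.78·24.539 = 19.140
Arc 2: start y=0.000, vy=19.140 → t=3.902, apex=18.672, x_land=89.918, impact vy=-19.140
  bounce: vy ← 0.78·19.140 = 14.929
Arc 3: start y=0.000, vy=14.929 → t=3.044, apex=11.360, x_land=122.669, impact vy=-14.929
  bounce: vy ← 0.78·14.929 = 11.645
Arc 4: start y=0.000, vy=11.645 → t=2.374, apex=6.912, x_land=148.214, impact vy=-11.645
  bounce: vy ← 0.78·11.645 = 9.083
Arc 5: start y=0.000, vy=9.083 → t=1.852, apex=4.205, x_land=168.139, impact vy=-9.083
  bounce: vy ← 0.78·9.083 = 7.085
Arc 6: start y=0.000, vy=7.085 → t=1.444, apex=2.558, x_land=183.681, impact vy=-7.085
  bounce: vy ← 0.78·7.085 = 5.526
Arc 7: start y=0.000, vy=5.526 → t=1.127, apex=1.556, x_land=195.803, impact vy=-5.526
  bounce: vy ← 0.78·5.526 = 4.310

1 4.455 30.691 47.931
2 3.902 18.672 89.918
3 3.044 11.360 122.669
4 2.374 6.912 148.214
5 1.852 4.205 168.139
6 1.444 2.558 183.681
7 1.127 1.556 195.803
final: 195.803 4.310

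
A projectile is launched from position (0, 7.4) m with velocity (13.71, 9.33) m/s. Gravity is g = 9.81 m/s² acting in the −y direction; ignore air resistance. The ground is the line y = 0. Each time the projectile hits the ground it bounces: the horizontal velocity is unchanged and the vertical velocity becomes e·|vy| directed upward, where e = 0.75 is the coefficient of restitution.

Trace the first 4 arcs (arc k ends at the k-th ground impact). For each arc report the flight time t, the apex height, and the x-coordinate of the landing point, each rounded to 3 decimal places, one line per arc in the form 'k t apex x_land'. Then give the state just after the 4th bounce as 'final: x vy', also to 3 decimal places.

Arc 1: start y=7.400, vy=9.330 → t=2.505, apex=11.837, x_land=34.337, impact vy=-15.239
  bounce: vy ← 0.75·15.239 = 11.429
Arc 2: start y=0.000, vy=11.429 → t=2.330, apex=6.658, x_land=66.284, impact vy=-11.429
  bounce: vy ← 0.75·11.429 = 8.572
Arc 3: start y=0.000, vy=8.572 → t=1.748, apex=3.745, x_land=90.244, impact vy=-8.572
  bounce: vy ← 0.75·8.572 = 6.429
Arc 4: start y=0.000, vy=6.429 → t=1.311, apex=2.107, x_land=108.214, impact vy=-6.429
  bounce: vy ← 0.75·6.429 = 4.822

1 2.505 11.837 34.337
2 2.330 6.658 66.284
3 1.748 3.745 90.244
4 1.311 2.107 108.214
final: 108.214 4.822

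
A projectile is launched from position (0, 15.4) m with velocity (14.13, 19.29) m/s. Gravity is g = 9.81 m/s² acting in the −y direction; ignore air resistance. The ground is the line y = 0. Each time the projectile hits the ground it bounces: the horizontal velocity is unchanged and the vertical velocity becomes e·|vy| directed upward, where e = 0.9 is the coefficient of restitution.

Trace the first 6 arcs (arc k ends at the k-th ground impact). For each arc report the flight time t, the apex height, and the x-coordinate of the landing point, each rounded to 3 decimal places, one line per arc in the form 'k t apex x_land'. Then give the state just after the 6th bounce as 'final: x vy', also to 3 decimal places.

Arc 1: start y=15.400, vy=19.290 → t=4.613, apex=34.366, x_land=65.186, impact vy=-25.966
  bounce: vy ← 0.9·25.966 = 23.370
Arc 2: start y=0.000, vy=23.370 → t=4.764, apex=27.836, x_land=132.508, impact vy=-23.370
  bounce: vy ← 0.9·23.370 = 21.033
Arc 3: start y=0.000, vy=21.033 → t=4.288, apex=22.547, x_land=193.098, impact vy=-21.033
  bounce: vy ← 0.9·21.033 = 18.929
Arc 4: start y=0.000, vy=18.929 → t=3.859, apex=18.263, x_land=247.628, impact vy=-18.929
  bounce: vy ← 0.9·18.929 = 17.037
Arc 5: start y=0.000, vy=17.037 → t=3.473, apex=14.793, x_land=296.706, impact vy=-17.037
  bounce: vy ← 0.9·17.037 = 15.333
Arc 6: start y=0.000, vy=15.333 → t=3.126, apex=11.983, x_land=340.876, impact vy=-15.333
  bounce: vy ← 0.9·15.333 = 13.800

1 4.613 34.366 65.186
2 4.764 27.836 132.508
3 4.288 22.547 193.098
4 3.859 18.263 247.628
5 3.473 14.793 296.706
6 3.126 11.983 340.876
final: 340.876 13.800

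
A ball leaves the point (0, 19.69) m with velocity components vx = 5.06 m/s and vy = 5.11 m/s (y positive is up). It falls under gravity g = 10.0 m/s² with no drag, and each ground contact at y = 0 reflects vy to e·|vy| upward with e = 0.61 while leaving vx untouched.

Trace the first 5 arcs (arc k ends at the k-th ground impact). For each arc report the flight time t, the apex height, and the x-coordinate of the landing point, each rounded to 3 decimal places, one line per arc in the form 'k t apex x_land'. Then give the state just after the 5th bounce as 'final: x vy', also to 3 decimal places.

Arc 1: start y=19.690, vy=5.110 → t=2.560, apex=20.996, x_land=12.954, impact vy=-20.492
  bounce: vy ← 0.61·20.492 = 12.500
Arc 2: start y=0.000, vy=12.500 → t=2.500, apex=7.812, x_land=25.604, impact vy=-12.500
  bounce: vy ← 0.61·12.500 = 7.625
Arc 3: start y=0.000, vy=7.625 → t=1.525, apex=2.907, x_land=33.321, impact vy=-7.625
  bounce: vy ← 0.61·7.625 = 4.651
Arc 4: start y=0.000, vy=4.651 → t=0.930, apex=1.082, x_land=38.028, impact vy=-4.651
  bounce: vy ← 0.61·4.651 = 2.837
Arc 5: start y=0.000, vy=2.837 → t=0.567, apex=0.403, x_land=40.899, impact vy=-2.837
  bounce: vy ← 0.61·2.837 = 1.731

1 2.560 20.996 12.954
2 2.500 7.812 25.604
3 1.525 2.907 33.321
4 0.930 1.082 38.028
5 0.567 0.403 40.899
final: 40.899 1.731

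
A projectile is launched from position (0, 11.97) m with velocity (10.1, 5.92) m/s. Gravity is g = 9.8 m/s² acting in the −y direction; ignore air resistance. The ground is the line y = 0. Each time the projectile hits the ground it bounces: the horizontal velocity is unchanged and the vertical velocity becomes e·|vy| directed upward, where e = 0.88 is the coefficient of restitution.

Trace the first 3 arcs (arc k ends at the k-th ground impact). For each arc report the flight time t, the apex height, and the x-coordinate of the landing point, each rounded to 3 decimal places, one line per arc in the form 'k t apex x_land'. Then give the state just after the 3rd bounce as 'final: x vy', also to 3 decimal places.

Arc 1: start y=11.970, vy=5.920 → t=2.280, apex=13.758, x_land=23.025, impact vy=-16.421
  bounce: vy ← 0.88·16.421 = 14.451
Arc 2: start y=0.000, vy=14.451 → t=2.949, apex=10.654, x_land=52.811, impact vy=-14.451
  bounce: vy ← 0.88·14.451 = 12.717
Arc 3: start y=0.000, vy=12.717 → t=2.595, apex=8.251, x_land=79.023, impact vy=-12.717
  bounce: vy ← 0.88·12.717 = 11.191

1 2.280 13.758 23.025
2 2.949 10.654 52.811
3 2.595 8.251 79.023
final: 79.023 11.191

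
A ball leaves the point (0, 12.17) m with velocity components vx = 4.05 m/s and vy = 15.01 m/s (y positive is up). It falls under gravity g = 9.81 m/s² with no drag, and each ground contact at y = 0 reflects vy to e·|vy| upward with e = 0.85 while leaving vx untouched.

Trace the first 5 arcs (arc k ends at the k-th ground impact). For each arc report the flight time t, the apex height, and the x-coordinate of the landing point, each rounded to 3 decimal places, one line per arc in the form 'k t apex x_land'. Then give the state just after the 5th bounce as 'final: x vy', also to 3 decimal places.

Arc 1: start y=12.170, vy=15.010 → t=3.726, apex=23.653, x_land=15.090, impact vy=-21.542
  bounce: vy ← 0.85·21.542 = 18.311
Arc 2: start y=0.000, vy=18.311 → t=3.733, apex=17.089, x_land=30.210, impact vy=-18.311
  bounce: vy ← 0.85·18.311 = 15.564
Arc 3: start y=0.000, vy=15.564 → t=3.173, apex=12.347, x_land=43.061, impact vy=-15.564
  bounce: vy ← 0.85·15.564 = 13.230
Arc 4: start y=0.000, vy=13.230 → t=2.697, apex=8.921, x_land=53.985, impact vy=-13.230
  bounce: vy ← 0.85·13.230 = 11.245
Arc 5: start y=0.000, vy=11.245 → t=2.293, apex=6.445, x_land=63.270, impact vy=-11.245
  bounce: vy ← 0.85·11.245 = 9.558

1 3.726 23.653 15.090
2 3.733 17.089 30.210
3 3.173 12.347 43.061
4 2.697 8.921 53.985
5 2.293 6.445 63.270
final: 63.270 9.558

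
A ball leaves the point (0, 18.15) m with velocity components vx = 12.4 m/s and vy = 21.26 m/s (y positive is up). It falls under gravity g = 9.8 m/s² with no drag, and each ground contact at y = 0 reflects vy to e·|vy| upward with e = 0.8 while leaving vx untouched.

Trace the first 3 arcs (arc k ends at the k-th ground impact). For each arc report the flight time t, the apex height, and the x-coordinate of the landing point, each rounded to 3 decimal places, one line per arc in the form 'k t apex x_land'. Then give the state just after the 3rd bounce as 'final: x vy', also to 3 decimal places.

1 5.069 41.211 62.861
2 4.640 26.375 120.398
3 3.712 16.880 166.428
final: 166.428 14.551

Arc 1: start y=18.150, vy=21.260 → t=5.069, apex=41.211, x_land=62.861, impact vy=-28.421
  bounce: vy ← 0.8·28.421 = 22.736
Arc 2: start y=0.000, vy=22.736 → t=4.640, apex=26.375, x_land=120.398, impact vy=-22.736
  bounce: vy ← 0.8·22.736 = 18.189
Arc 3: start y=0.000, vy=18.189 → t=3.712, apex=16.880, x_land=166.428, impact vy=-18.189
  bounce: vy ← 0.8·18.189 = 14.551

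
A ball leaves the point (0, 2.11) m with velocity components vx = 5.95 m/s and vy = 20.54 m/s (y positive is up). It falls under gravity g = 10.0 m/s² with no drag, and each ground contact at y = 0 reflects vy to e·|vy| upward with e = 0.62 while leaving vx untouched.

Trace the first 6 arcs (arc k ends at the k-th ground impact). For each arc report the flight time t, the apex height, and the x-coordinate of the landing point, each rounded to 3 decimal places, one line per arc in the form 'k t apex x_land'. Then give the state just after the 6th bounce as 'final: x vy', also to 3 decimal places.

Arc 1: start y=2.110, vy=20.540 → t=4.208, apex=23.205, x_land=25.039, impact vy=-21.543
  bounce: vy ← 0.62·21.543 = 13.357
Arc 2: start y=0.000, vy=13.357 → t=2.671, apex=8.920, x_land=40.934, impact vy=-13.357
  bounce: vy ← 0.62·13.357 = 8.281
Arc 3: start y=0.000, vy=8.281 → t=1.656, apex=3.429, x_land=50.788, impact vy=-8.281
  bounce: vy ← 0.62·8.281 = 5.134
Arc 4: start y=0.000, vy=5.134 → t=1.027, apex=1.318, x_land=56.898, impact vy=-5.134
  bounce: vy ← 0.62·5.134 = 3.183
Arc 5: start y=0.000, vy=3.183 → t=0.637, apex=0.507, x_land=60.686, impact vy=-3.183
  bounce: vy ← 0.62·3.183 = 1.974
Arc 6: start y=0.000, vy=1.974 → t=0.395, apex=0.195, x_land=63.034, impact vy=-1.974
  bounce: vy ← 0.62·1.974 = 1.224

1 4.208 23.205 25.039
2 2.671 8.920 40.934
3 1.656 3.429 50.788
4 1.027 1.318 56.898
5 0.637 0.507 60.686
6 0.395 0.195 63.034
final: 63.034 1.224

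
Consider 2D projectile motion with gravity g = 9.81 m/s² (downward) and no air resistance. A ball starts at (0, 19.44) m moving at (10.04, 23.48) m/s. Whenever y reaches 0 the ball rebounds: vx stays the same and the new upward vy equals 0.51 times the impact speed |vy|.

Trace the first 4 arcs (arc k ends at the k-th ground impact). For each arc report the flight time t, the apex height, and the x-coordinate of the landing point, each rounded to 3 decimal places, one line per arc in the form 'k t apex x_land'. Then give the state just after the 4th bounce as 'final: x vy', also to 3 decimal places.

1 5.507 47.539 55.287
2 3.175 12.365 87.169
3 1.619 3.216 103.428
4 0.826 0.837 111.721
final: 111.721 2.066

Arc 1: start y=19.440, vy=23.480 → t=5.507, apex=47.539, x_land=55.287, impact vy=-30.541
  bounce: vy ← 0.51·30.541 = 15.576
Arc 2: start y=0.000, vy=15.576 → t=3.175, apex=12.365, x_land=87.169, impact vy=-15.576
  bounce: vy ← 0.51·15.576 = 7.944
Arc 3: start y=0.000, vy=7.944 → t=1.619, apex=3.216, x_land=103.428, impact vy=-7.944
  bounce: vy ← 0.51·7.944 = 4.051
Arc 4: start y=0.000, vy=4.051 → t=0.826, apex=0.837, x_land=111.721, impact vy=-4.051
  bounce: vy ← 0.51·4.051 = 2.066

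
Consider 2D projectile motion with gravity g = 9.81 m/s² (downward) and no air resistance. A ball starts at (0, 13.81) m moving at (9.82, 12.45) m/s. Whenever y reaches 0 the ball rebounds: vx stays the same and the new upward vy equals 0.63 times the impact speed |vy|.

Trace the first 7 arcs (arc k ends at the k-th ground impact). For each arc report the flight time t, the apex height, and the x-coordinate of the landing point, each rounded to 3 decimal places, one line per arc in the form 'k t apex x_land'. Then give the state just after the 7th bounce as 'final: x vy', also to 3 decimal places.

Arc 1: start y=13.810, vy=12.450 → t=3.373, apex=21.710, x_land=33.122, impact vy=-20.639
  bounce: vy ← 0.63·20.639 = 13.002
Arc 2: start y=0.000, vy=13.002 → t=2.651, apex=8.617, x_land=59.154, impact vy=-13.002
  bounce: vy ← 0.63·13.002 = 8.191
Arc 3: start y=0.000, vy=8.191 → t=1.670, apex=3.420, x_land=75.553, impact vy=-8.191
  bounce: vy ← 0.63·8.191 = 5.161
Arc 4: start y=0.000, vy=5.161 → t=1.052, apex=1.357, x_land=85.885, impact vy=-5.161
  bounce: vy ← 0.63·5.161 = 3.251
Arc 5: start y=0.000, vy=3.251 → t=0.663, apex=0.539, x_land=92.394, impact vy=-3.251
  bounce: vy ← 0.63·3.251 = 2.048
Arc 6: start y=0.000, vy=2.048 → t=0.418, apex=0.214, x_land=96.495, impact vy=-2.048
  bounce: vy ← 0.63·2.048 = 1.290
Arc 7: start y=0.000, vy=1.290 → t=0.263, apex=0.085, x_land=99.078, impact vy=-1.290
  bounce: vy ← 0.63·1.290 = 0.813

1 3.373 21.710 33.122
2 2.651 8.617 59.154
3 1.670 3.420 75.553
4 1.052 1.357 85.885
5 0.663 0.539 92.394
6 0.418 0.214 96.495
7 0.263 0.085 99.078
final: 99.078 0.813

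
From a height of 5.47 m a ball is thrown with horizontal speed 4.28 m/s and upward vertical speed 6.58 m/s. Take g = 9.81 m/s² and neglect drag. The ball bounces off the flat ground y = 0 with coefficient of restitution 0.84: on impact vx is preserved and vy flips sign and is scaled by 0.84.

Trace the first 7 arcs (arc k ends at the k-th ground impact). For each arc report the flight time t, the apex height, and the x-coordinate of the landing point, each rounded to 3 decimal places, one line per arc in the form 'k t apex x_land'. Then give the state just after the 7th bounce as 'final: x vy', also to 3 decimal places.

1 1.922 7.677 8.225
2 2.102 5.417 17.221
3 1.765 3.822 24.777
4 1.483 2.697 31.124
5 1.246 1.903 36.456
6 1.046 1.343 40.934
7 0.879 0.947 44.696
final: 44.696 3.622

Arc 1: start y=5.470, vy=6.580 → t=1.922, apex=7.677, x_land=8.225, impact vy=-12.273
  bounce: vy ← 0.84·12.273 = 10.309
Arc 2: start y=0.000, vy=10.309 → t=2.102, apex=5.417, x_land=17.221, impact vy=-10.309
  bounce: vy ← 0.84·10.309 = 8.660
Arc 3: start y=0.000, vy=8.660 → t=1.765, apex=3.822, x_land=24.777, impact vy=-8.660
  bounce: vy ← 0.84·8.660 = 7.274
Arc 4: start y=0.000, vy=7.274 → t=1.483, apex=2.697, x_land=31.124, impact vy=-7.274
  bounce: vy ← 0.84·7.274 = 6.110
Arc 5: start y=0.000, vy=6.110 → t=1.246, apex=1.903, x_land=36.456, impact vy=-6.110
  bounce: vy ← 0.84·6.110 = 5.133
Arc 6: start y=0.000, vy=5.133 → t=1.046, apex=1.343, x_land=40.934, impact vy=-5.133
  bounce: vy ← 0.84·5.133 = 4.311
Arc 7: start y=0.000, vy=4.311 → t=0.879, apex=0.947, x_land=44.696, impact vy=-4.311
  bounce: vy ← 0.84·4.311 = 3.622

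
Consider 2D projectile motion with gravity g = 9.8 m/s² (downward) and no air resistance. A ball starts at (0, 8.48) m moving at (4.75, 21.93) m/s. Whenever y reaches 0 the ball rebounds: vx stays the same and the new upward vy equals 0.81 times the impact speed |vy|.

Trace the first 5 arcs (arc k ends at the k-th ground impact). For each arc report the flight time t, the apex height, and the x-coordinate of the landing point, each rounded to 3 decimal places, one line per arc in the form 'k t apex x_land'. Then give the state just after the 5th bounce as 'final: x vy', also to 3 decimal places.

Arc 1: start y=8.480, vy=21.930 → t=4.834, apex=33.017, x_land=22.959, impact vy=-25.439
  bounce: vy ← 0.81·25.439 = 20.605
Arc 2: start y=0.000, vy=20.605 → t=4.205, apex=21.662, x_land=42.934, impact vy=-20.605
  bounce: vy ← 0.81·20.605 = 16.690
Arc 3: start y=0.000, vy=16.690 → t=3.406, apex=14.213, x_land=59.113, impact vy=-16.690
  bounce: vy ← 0.81·16.690 = 13.519
Arc 4: start y=0.000, vy=13.519 → t=2.759, apex=9.325, x_land=72.219, impact vy=-13.519
  bounce: vy ← 0.81·13.519 = 10.951
Arc 5: start y=0.000, vy=10.951 → t=2.235, apex=6.118, x_land=82.834, impact vy=-10.951
  bounce: vy ← 0.81·10.951 = 8.870

1 4.834 33.017 22.959
2 4.205 21.662 42.934
3 3.406 14.213 59.113
4 2.759 9.325 72.219
5 2.235 6.118 82.834
final: 82.834 8.870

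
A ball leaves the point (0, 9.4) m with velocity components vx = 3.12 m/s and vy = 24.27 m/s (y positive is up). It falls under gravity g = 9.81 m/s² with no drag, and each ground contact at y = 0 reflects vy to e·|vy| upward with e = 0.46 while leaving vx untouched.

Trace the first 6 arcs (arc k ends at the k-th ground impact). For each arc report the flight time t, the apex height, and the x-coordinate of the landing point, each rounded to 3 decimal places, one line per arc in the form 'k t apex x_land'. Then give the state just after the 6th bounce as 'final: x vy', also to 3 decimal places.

1 5.309 39.422 16.564
2 2.608 8.342 24.702
3 1.200 1.765 28.445
4 0.552 0.373 30.167
5 0.254 0.079 30.959
6 0.117 0.017 31.323
final: 31.323 0.263

Arc 1: start y=9.400, vy=24.270 → t=5.309, apex=39.422, x_land=16.564, impact vy=-27.811
  bounce: vy ← 0.46·27.811 = 12.793
Arc 2: start y=0.000, vy=12.793 → t=2.608, apex=8.342, x_land=24.702, impact vy=-12.793
  bounce: vy ← 0.46·12.793 = 5.885
Arc 3: start y=0.000, vy=5.885 → t=1.200, apex=1.765, x_land=28.445, impact vy=-5.885
  bounce: vy ← 0.46·5.885 = 2.707
Arc 4: start y=0.000, vy=2.707 → t=0.552, apex=0.373, x_land=30.167, impact vy=-2.707
  bounce: vy ← 0.46·2.707 = 1.245
Arc 5: start y=0.000, vy=1.245 → t=0.254, apex=0.079, x_land=30.959, impact vy=-1.245
  bounce: vy ← 0.46·1.245 = 0.573
Arc 6: start y=0.000, vy=0.573 → t=0.117, apex=0.017, x_land=31.323, impact vy=-0.573
  bounce: vy ← 0.46·0.573 = 0.263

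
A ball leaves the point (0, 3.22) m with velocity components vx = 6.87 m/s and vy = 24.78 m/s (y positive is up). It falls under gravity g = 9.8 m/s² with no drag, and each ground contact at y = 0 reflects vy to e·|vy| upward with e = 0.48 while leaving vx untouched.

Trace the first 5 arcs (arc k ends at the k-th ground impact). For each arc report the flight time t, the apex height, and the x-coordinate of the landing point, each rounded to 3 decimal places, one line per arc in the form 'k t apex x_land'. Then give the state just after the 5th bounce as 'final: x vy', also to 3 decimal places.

Arc 1: start y=3.220, vy=24.780 → t=5.184, apex=34.549, x_land=35.613, impact vy=-26.022
  bounce: vy ← 0.48·26.022 = 12.491
Arc 2: start y=0.000, vy=12.491 → t=2.549, apex=7.960, x_land=53.126, impact vy=-12.491
  bounce: vy ← 0.48·12.491 = 5.996
Arc 3: start y=0.000, vy=5.996 → t=1.224, apex=1.834, x_land=61.532, impact vy=-5.996
  bounce: vy ← 0.48·5.996 = 2.878
Arc 4: start y=0.000, vy=2.878 → t=0.587, apex=0.423, x_land=65.567, impact vy=-2.878
  bounce: vy ← 0.48·2.878 = 1.381
Arc 5: start y=0.000, vy=1.381 → t=0.282, apex=0.097, x_land=67.504, impact vy=-1.381
  bounce: vy ← 0.48·1.381 = 0.663

1 5.184 34.549 35.613
2 2.549 7.960 53.126
3 1.224 1.834 61.532
4 0.587 0.423 65.567
5 0.282 0.097 67.504
final: 67.504 0.663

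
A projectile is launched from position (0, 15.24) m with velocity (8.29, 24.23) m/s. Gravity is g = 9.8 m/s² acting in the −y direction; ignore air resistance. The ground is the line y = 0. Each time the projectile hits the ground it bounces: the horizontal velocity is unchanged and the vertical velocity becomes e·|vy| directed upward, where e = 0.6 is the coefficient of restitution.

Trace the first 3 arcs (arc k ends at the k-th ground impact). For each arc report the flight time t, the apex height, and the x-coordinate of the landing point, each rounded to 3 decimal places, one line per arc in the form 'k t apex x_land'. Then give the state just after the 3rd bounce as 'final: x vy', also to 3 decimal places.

Arc 1: start y=15.240, vy=24.230 → t=5.509, apex=45.194, x_land=45.673, impact vy=-29.762
  bounce: vy ← 0.6·29.762 = 17.857
Arc 2: start y=0.000, vy=17.857 → t=3.644, apex=16.270, x_land=75.885, impact vy=-17.857
  bounce: vy ← 0.6·17.857 = 10.714
Arc 3: start y=0.000, vy=10.714 → t=2.187, apex=5.857, x_land=94.012, impact vy=-10.714
  bounce: vy ← 0.6·10.714 = 6.429

1 5.509 45.194 45.673
2 3.644 16.270 75.885
3 2.187 5.857 94.012
final: 94.012 6.429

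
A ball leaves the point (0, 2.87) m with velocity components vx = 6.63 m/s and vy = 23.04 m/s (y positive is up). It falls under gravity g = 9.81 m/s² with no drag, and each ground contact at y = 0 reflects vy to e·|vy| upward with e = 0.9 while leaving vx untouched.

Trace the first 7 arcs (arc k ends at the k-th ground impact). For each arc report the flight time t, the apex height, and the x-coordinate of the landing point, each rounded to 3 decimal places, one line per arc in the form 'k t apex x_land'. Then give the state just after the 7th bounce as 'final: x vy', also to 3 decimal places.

Arc 1: start y=2.870, vy=23.040 → t=4.819, apex=29.926, x_land=31.948, impact vy=-24.231
  bounce: vy ← 0.9·24.231 = 21.808
Arc 2: start y=0.000, vy=21.808 → t=4.446, apex=24.240, x_land=61.425, impact vy=-21.808
  bounce: vy ← 0.9·21.808 = 19.627
Arc 3: start y=0.000, vy=19.627 → t=4.001, apex=19.635, x_land=87.955, impact vy=-19.627
  bounce: vy ← 0.9·19.627 = 17.665
Arc 4: start y=0.000, vy=17.665 → t=3.601, apex=15.904, x_land=111.832, impact vy=-17.665
  bounce: vy ← 0.9·17.665 = 15.898
Arc 5: start y=0.000, vy=15.898 → t=3.241, apex=12.882, x_land=133.321, impact vy=-15.898
  bounce: vy ← 0.9·15.898 = 14.308
Arc 6: start y=0.000, vy=14.308 → t=2.917, apex=10.435, x_land=152.661, impact vy=-14.308
  bounce: vy ← 0.9·14.308 = 12.877
Arc 7: start y=0.000, vy=12.877 → t=2.625, apex=8.452, x_land=170.068, impact vy=-12.877
  bounce: vy ← 0.9·12.877 = 11.590

1 4.819 29.926 31.948
2 4.446 24.240 61.425
3 4.001 19.635 87.955
4 3.601 15.904 111.832
5 3.241 12.882 133.321
6 2.917 10.435 152.661
7 2.625 8.452 170.068
final: 170.068 11.590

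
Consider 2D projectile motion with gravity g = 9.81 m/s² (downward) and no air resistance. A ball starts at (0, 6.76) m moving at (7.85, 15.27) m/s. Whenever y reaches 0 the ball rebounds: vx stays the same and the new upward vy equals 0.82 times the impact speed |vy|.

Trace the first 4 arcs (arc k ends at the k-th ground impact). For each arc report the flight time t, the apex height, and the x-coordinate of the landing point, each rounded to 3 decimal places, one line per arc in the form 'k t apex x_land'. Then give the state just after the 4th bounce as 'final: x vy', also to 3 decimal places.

1 3.506 18.644 27.524
2 3.197 12.537 52.624
3 2.622 8.430 73.205
4 2.150 5.668 90.082
final: 90.082 8.647

Arc 1: start y=6.760, vy=15.270 → t=3.506, apex=18.644, x_land=27.524, impact vy=-19.126
  bounce: vy ← 0.82·19.126 = 15.683
Arc 2: start y=0.000, vy=15.683 → t=3.197, apex=12.537, x_land=52.624, impact vy=-15.683
  bounce: vy ← 0.82·15.683 = 12.860
Arc 3: start y=0.000, vy=12.860 → t=2.622, apex=8.430, x_land=73.205, impact vy=-12.860
  bounce: vy ← 0.82·12.860 = 10.545
Arc 4: start y=0.000, vy=10.545 → t=2.150, apex=5.668, x_land=90.082, impact vy=-10.545
  bounce: vy ← 0.82·10.545 = 8.647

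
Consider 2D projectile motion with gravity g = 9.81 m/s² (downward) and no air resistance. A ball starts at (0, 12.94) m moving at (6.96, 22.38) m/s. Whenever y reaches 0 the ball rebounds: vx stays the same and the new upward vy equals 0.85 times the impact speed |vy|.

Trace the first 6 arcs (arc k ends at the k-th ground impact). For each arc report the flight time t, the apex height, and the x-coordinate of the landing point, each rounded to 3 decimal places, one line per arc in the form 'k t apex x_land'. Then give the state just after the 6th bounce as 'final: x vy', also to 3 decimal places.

1 5.082 38.468 35.369
2 4.761 27.793 68.505
3 4.047 20.081 96.670
4 3.440 14.508 120.610
5 2.924 10.482 140.959
6 2.485 7.573 158.256
final: 158.256 10.361

Arc 1: start y=12.940, vy=22.380 → t=5.082, apex=38.468, x_land=35.369, impact vy=-27.473
  bounce: vy ← 0.85·27.473 = 23.352
Arc 2: start y=0.000, vy=23.352 → t=4.761, apex=27.793, x_land=68.505, impact vy=-23.352
  bounce: vy ← 0.85·23.352 = 19.849
Arc 3: start y=0.000, vy=19.849 → t=4.047, apex=20.081, x_land=96.670, impact vy=-19.849
  bounce: vy ← 0.85·19.849 = 16.872
Arc 4: start y=0.000, vy=16.872 → t=3.440, apex=14.508, x_land=120.610, impact vy=-16.872
  bounce: vy ← 0.85·16.872 = 14.341
Arc 5: start y=0.000, vy=14.341 → t=2.924, apex=10.482, x_land=140.959, impact vy=-14.341
  bounce: vy ← 0.85·14.341 = 12.190
Arc 6: start y=0.000, vy=12.190 → t=2.485, apex=7.573, x_land=158.256, impact vy=-12.190
  bounce: vy ← 0.85·12.190 = 10.361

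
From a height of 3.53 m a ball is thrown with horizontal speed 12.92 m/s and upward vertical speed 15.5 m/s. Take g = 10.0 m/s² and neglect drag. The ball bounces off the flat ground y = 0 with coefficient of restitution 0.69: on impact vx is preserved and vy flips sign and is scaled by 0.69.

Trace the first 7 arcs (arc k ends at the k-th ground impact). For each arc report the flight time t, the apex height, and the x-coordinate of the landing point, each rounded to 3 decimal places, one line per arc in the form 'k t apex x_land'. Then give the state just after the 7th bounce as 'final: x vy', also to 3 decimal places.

Arc 1: start y=3.530, vy=15.500 → t=3.313, apex=15.542, x_land=42.805, impact vy=-17.631
  bounce: vy ← 0.69·17.631 = 12.165
Arc 2: start y=0.000, vy=12.165 → t=2.433, apex=7.400, x_land=74.240, impact vy=-12.165
  bounce: vy ← 0.69·12.165 = 8.394
Arc 3: start y=0.000, vy=8.394 → t=1.679, apex=3.523, x_land=95.931, impact vy=-8.394
  bounce: vy ← 0.69·8.394 = 5.792
Arc 4: start y=0.000, vy=5.792 → t=1.158, apex=1.677, x_land=110.897, impact vy=-5.792
  bounce: vy ← 0.69·5.792 = 3.996
Arc 5: start y=0.000, vy=3.996 → t=0.799, apex=0.799, x_land=121.224, impact vy=-3.996
  bounce: vy ← 0.69·3.996 = 2.758
Arc 6: start y=0.000, vy=2.758 → t=0.552, apex=0.380, x_land=128.349, impact vy=-2.758
  bounce: vy ← 0.69·2.758 = 1.903
Arc 7: start y=0.000, vy=1.903 → t=0.381, apex=0.181, x_land=133.266, impact vy=-1.903
  bounce: vy ← 0.69·1.903 = 1.313

1 3.313 15.542 42.805
2 2.433 7.400 74.240
3 1.679 3.523 95.931
4 1.158 1.677 110.897
5 0.799 0.799 121.224
6 0.552 0.380 128.349
7 0.381 0.181 133.266
final: 133.266 1.313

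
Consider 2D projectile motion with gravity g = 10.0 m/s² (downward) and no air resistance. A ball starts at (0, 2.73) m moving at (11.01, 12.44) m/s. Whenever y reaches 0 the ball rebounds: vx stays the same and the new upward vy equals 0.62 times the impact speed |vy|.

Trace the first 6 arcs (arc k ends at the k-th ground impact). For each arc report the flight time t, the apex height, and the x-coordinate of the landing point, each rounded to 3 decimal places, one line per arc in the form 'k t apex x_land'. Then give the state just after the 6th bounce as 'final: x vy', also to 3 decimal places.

1 2.691 10.468 29.627
2 1.794 4.024 49.381
3 1.112 1.547 61.628
4 0.690 0.595 69.221
5 0.428 0.229 73.929
6 0.265 0.088 76.848
final: 76.848 0.822

Arc 1: start y=2.730, vy=12.440 → t=2.691, apex=10.468, x_land=29.627, impact vy=-14.469
  bounce: vy ← 0.62·14.469 = 8.971
Arc 2: start y=0.000, vy=8.971 → t=1.794, apex=4.024, x_land=49.381, impact vy=-8.971
  bounce: vy ← 0.62·8.971 = 5.562
Arc 3: start y=0.000, vy=5.562 → t=1.112, apex=1.547, x_land=61.628, impact vy=-5.562
  bounce: vy ← 0.62·5.562 = 3.448
Arc 4: start y=0.000, vy=3.448 → t=0.690, apex=0.595, x_land=69.221, impact vy=-3.448
  bounce: vy ← 0.62·3.448 = 2.138
Arc 5: start y=0.000, vy=2.138 → t=0.428, apex=0.229, x_land=73.929, impact vy=-2.138
  bounce: vy ← 0.62·2.138 = 1.326
Arc 6: start y=0.000, vy=1.326 → t=0.265, apex=0.088, x_land=76.848, impact vy=-1.326
  bounce: vy ← 0.62·1.326 = 0.822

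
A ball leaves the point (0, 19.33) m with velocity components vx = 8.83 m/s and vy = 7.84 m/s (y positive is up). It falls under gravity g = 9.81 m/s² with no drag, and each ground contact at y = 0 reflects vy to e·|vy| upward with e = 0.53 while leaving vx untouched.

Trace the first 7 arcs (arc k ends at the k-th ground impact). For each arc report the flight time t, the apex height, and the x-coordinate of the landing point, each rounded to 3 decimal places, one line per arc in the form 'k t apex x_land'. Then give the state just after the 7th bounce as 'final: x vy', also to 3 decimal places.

Arc 1: start y=19.330, vy=7.840 → t=2.939, apex=22.463, x_land=25.953, impact vy=-20.993
  bounce: vy ← 0.53·20.993 = 11.126
Arc 2: start y=0.000, vy=11.126 → t=2.268, apex=6.310, x_land=45.983, impact vy=-11.126
  bounce: vy ← 0.53·11.126 = 5.897
Arc 3: start y=0.000, vy=5.897 → t=1.202, apex=1.772, x_land=56.599, impact vy=-5.897
  bounce: vy ← 0.53·5.897 = 3.125
Arc 4: start y=0.000, vy=3.125 → t=0.637, apex=0.498, x_land=62.225, impact vy=-3.125
  bounce: vy ← 0.53·3.125 = 1.656
Arc 5: start y=0.000, vy=1.656 → t=0.338, apex=0.140, x_land=65.207, impact vy=-1.656
  bounce: vy ← 0.53·1.656 = 0.878
Arc 6: start y=0.000, vy=0.878 → t=0.179, apex=0.039, x_land=66.788, impact vy=-0.878
  bounce: vy ← 0.53·0.878 = 0.465
Arc 7: start y=0.000, vy=0.465 → t=0.095, apex=0.011, x_land=67.625, impact vy=-0.465
  bounce: vy ← 0.53·0.465 = 0.247

1 2.939 22.463 25.953
2 2.268 6.310 45.983
3 1.202 1.772 56.599
4 0.637 0.498 62.225
5 0.338 0.140 65.207
6 0.179 0.039 66.788
7 0.095 0.011 67.625
final: 67.625 0.247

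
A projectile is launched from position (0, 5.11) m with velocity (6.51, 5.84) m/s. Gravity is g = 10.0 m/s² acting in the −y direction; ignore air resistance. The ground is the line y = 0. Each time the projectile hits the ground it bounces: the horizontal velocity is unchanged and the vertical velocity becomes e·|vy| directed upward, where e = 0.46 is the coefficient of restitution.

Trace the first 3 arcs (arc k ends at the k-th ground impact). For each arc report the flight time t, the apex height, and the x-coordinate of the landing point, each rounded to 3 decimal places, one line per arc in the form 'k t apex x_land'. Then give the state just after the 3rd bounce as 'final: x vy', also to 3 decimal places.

Arc 1: start y=5.110, vy=5.840 → t=1.751, apex=6.815, x_land=11.402, impact vy=-11.675
  bounce: vy ← 0.46·11.675 = 5.370
Arc 2: start y=0.000, vy=5.370 → t=1.074, apex=1.442, x_land=18.395, impact vy=-5.370
  bounce: vy ← 0.46·5.370 = 2.470
Arc 3: start y=0.000, vy=2.470 → t=0.494, apex=0.305, x_land=21.611, impact vy=-2.470
  bounce: vy ← 0.46·2.470 = 1.136

1 1.751 6.815 11.402
2 1.074 1.442 18.395
3 0.494 0.305 21.611
final: 21.611 1.136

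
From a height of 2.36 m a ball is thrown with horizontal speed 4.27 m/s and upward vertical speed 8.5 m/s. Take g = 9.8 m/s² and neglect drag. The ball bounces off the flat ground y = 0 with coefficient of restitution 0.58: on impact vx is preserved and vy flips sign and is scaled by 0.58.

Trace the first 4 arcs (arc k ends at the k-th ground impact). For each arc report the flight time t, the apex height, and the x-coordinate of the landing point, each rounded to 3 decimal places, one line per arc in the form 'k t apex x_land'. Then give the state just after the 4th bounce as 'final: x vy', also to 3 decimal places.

1 1.978 6.046 8.447
2 1.289 2.034 13.949
3 0.747 0.684 17.140
4 0.433 0.230 18.991
final: 18.991 1.232

Arc 1: start y=2.360, vy=8.500 → t=1.978, apex=6.046, x_land=8.447, impact vy=-10.886
  bounce: vy ← 0.58·10.886 = 6.314
Arc 2: start y=0.000, vy=6.314 → t=1.289, apex=2.034, x_land=13.949, impact vy=-6.314
  bounce: vy ← 0.58·6.314 = 3.662
Arc 3: start y=0.000, vy=3.662 → t=0.747, apex=0.684, x_land=17.140, impact vy=-3.662
  bounce: vy ← 0.58·3.662 = 2.124
Arc 4: start y=0.000, vy=2.124 → t=0.433, apex=0.230, x_land=18.991, impact vy=-2.124
  bounce: vy ← 0.58·2.124 = 1.232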